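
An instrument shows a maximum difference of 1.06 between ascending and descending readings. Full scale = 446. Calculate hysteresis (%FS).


Hysteresis = (max difference / full scale) * 100%.
H = (1.06 / 446) * 100
H = 0.238 %FS

0.238 %FS


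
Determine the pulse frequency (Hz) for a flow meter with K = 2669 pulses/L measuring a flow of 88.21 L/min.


Frequency = K * Q / 60 (converting L/min to L/s).
f = 2669 * 88.21 / 60
f = 235432.49 / 60
f = 3923.87 Hz

3923.87 Hz


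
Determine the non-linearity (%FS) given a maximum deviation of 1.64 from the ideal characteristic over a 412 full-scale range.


Linearity error = (max deviation / full scale) * 100%.
Linearity = (1.64 / 412) * 100
Linearity = 0.398 %FS

0.398 %FS


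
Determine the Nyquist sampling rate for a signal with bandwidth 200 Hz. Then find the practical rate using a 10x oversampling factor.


By Nyquist theorem, fs_min = 2 * fmax.
fs_min = 2 * 200 = 400 Hz
Practical rate = 10 * fs_min = 10 * 400 = 4000 Hz

fs_min = 400 Hz, fs_practical = 4000 Hz


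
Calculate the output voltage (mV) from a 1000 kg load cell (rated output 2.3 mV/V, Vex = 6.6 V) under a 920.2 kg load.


Vout = rated_output * Vex * (load / capacity).
Vout = 2.3 * 6.6 * (920.2 / 1000)
Vout = 2.3 * 6.6 * 0.9202
Vout = 13.969 mV

13.969 mV


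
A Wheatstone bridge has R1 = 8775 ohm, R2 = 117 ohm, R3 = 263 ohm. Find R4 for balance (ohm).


At balance: R1*R4 = R2*R3, so R4 = R2*R3/R1.
R4 = 117 * 263 / 8775
R4 = 30771 / 8775
R4 = 3.51 ohm

3.51 ohm


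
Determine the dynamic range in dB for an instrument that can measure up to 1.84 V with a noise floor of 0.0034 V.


Dynamic range = 20 * log10(Vmax / Vnoise).
DR = 20 * log10(1.84 / 0.0034)
DR = 20 * log10(541.18)
DR = 54.67 dB

54.67 dB


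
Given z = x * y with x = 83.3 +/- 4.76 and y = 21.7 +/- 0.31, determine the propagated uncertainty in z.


For a product z = x*y, the relative uncertainty is:
uz/z = sqrt((ux/x)^2 + (uy/y)^2)
Relative uncertainties: ux/x = 4.76/83.3 = 0.057143
uy/y = 0.31/21.7 = 0.014286
z = 83.3 * 21.7 = 1807.6
uz = 1807.6 * sqrt(0.057143^2 + 0.014286^2) = 106.471

106.471


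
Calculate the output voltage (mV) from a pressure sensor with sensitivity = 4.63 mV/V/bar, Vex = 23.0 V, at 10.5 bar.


Output = sensitivity * Vex * P.
Vout = 4.63 * 23.0 * 10.5
Vout = 106.49 * 10.5
Vout = 1118.14 mV

1118.14 mV


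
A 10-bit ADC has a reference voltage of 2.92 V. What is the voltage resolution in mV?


The resolution (LSB) of an ADC is Vref / 2^n.
LSB = 2.92 / 2^10
LSB = 2.92 / 1024
LSB = 0.00285156 V = 2.8515625 mV

2.8515625 mV


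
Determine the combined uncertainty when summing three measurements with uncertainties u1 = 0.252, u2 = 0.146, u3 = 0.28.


For a sum of independent quantities, uc = sqrt(u1^2 + u2^2 + u3^2).
uc = sqrt(0.252^2 + 0.146^2 + 0.28^2)
uc = sqrt(0.063504 + 0.021316 + 0.0784)
uc = 0.404

0.404


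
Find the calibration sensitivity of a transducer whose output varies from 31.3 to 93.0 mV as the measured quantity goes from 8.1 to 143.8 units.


Sensitivity = (y2 - y1) / (x2 - x1).
S = (93.0 - 31.3) / (143.8 - 8.1)
S = 61.7 / 135.7
S = 0.4547 mV/unit

0.4547 mV/unit


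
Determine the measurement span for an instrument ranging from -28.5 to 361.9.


Span = upper range - lower range.
Span = 361.9 - (-28.5)
Span = 390.4

390.4


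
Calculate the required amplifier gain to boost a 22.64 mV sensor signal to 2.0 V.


Gain = Vout / Vin (converting to same units).
G = 2.0 V / 22.64 mV
G = 2000.0 mV / 22.64 mV
G = 88.34

88.34


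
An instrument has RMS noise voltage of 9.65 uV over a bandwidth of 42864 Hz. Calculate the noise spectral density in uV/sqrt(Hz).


Noise spectral density = Vrms / sqrt(BW).
NSD = 9.65 / sqrt(42864)
NSD = 9.65 / 207.0362
NSD = 0.0466 uV/sqrt(Hz)

0.0466 uV/sqrt(Hz)


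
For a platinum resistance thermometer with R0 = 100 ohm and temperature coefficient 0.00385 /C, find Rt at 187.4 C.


The RTD equation: Rt = R0 * (1 + alpha * T).
Rt = 100 * (1 + 0.00385 * 187.4)
Rt = 100 * (1 + 0.72149)
Rt = 100 * 1.72149
Rt = 172.149 ohm

172.149 ohm


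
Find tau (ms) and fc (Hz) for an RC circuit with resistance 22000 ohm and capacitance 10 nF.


Time constant: tau = R * C.
tau = 22000 * 1.00e-08 = 0.00022 s
tau = 0.22 ms
Cutoff frequency: fc = 1 / (2*pi*R*C).
fc = 1 / (2*pi*0.00022) = 723.43 Hz

tau = 0.22 ms, fc = 723.43 Hz


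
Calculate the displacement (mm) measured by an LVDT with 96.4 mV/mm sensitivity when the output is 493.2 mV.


Displacement = Vout / sensitivity.
d = 493.2 / 96.4
d = 5.116 mm

5.116 mm


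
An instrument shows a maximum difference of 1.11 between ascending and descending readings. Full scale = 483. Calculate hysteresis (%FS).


Hysteresis = (max difference / full scale) * 100%.
H = (1.11 / 483) * 100
H = 0.23 %FS

0.23 %FS


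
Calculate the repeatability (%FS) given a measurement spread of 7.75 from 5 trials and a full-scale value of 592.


Repeatability = (spread / full scale) * 100%.
R = (7.75 / 592) * 100
R = 1.309 %FS

1.309 %FS


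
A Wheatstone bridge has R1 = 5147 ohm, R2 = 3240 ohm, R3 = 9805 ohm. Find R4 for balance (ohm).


At balance: R1*R4 = R2*R3, so R4 = R2*R3/R1.
R4 = 3240 * 9805 / 5147
R4 = 31768200 / 5147
R4 = 6172.18 ohm

6172.18 ohm


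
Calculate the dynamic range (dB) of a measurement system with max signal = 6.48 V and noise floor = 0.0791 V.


Dynamic range = 20 * log10(Vmax / Vnoise).
DR = 20 * log10(6.48 / 0.0791)
DR = 20 * log10(81.92)
DR = 38.27 dB

38.27 dB


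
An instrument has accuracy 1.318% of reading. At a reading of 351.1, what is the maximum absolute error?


Absolute error = (accuracy% / 100) * reading.
Error = (1.318 / 100) * 351.1
Error = 0.01318 * 351.1
Error = 4.6275

4.6275


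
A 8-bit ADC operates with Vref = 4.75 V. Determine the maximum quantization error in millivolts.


The maximum quantization error is +/- LSB/2.
LSB = Vref / 2^n = 4.75 / 256 = 0.01855469 V
Max error = LSB / 2 = 0.01855469 / 2 = 0.00927734 V
Max error = 9.2773 mV

9.2773 mV


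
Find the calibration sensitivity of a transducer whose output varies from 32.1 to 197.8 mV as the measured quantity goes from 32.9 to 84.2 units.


Sensitivity = (y2 - y1) / (x2 - x1).
S = (197.8 - 32.1) / (84.2 - 32.9)
S = 165.7 / 51.3
S = 3.23 mV/unit

3.23 mV/unit


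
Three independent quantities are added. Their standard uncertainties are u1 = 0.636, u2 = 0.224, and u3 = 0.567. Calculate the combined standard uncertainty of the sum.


For a sum of independent quantities, uc = sqrt(u1^2 + u2^2 + u3^2).
uc = sqrt(0.636^2 + 0.224^2 + 0.567^2)
uc = sqrt(0.404496 + 0.050176 + 0.321489)
uc = 0.881

0.881


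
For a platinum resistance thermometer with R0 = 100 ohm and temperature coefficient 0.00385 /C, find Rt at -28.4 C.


The RTD equation: Rt = R0 * (1 + alpha * T).
Rt = 100 * (1 + 0.00385 * -28.4)
Rt = 100 * (1 + -0.10934)
Rt = 100 * 0.89066
Rt = 89.066 ohm

89.066 ohm


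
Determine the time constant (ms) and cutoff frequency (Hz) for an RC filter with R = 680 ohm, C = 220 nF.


Time constant: tau = R * C.
tau = 680 * 2.20e-07 = 0.0001496 s
tau = 0.1496 ms
Cutoff frequency: fc = 1 / (2*pi*R*C).
fc = 1 / (2*pi*0.0001496) = 1063.87 Hz

tau = 0.1496 ms, fc = 1063.87 Hz


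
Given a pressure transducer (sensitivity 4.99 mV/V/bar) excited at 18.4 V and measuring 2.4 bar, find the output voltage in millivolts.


Output = sensitivity * Vex * P.
Vout = 4.99 * 18.4 * 2.4
Vout = 91.816 * 2.4
Vout = 220.36 mV

220.36 mV


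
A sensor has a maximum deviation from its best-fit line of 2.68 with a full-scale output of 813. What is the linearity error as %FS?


Linearity error = (max deviation / full scale) * 100%.
Linearity = (2.68 / 813) * 100
Linearity = 0.33 %FS

0.33 %FS


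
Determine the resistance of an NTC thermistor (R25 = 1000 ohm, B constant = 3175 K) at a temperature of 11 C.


NTC thermistor equation: Rt = R25 * exp(B * (1/T - 1/T25)).
T in Kelvin: 284.15 K, T25 = 298.15 K
1/T - 1/T25 = 1/284.15 - 1/298.15 = 0.00016525
B * (1/T - 1/T25) = 3175 * 0.00016525 = 0.5247
Rt = 1000 * exp(0.5247) = 1689.9 ohm

1689.9 ohm


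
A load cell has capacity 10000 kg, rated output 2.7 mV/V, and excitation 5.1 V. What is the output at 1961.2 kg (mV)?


Vout = rated_output * Vex * (load / capacity).
Vout = 2.7 * 5.1 * (1961.2 / 10000)
Vout = 2.7 * 5.1 * 0.19612
Vout = 2.701 mV

2.701 mV


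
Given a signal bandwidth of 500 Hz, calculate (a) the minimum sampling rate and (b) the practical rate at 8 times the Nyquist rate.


By Nyquist theorem, fs_min = 2 * fmax.
fs_min = 2 * 500 = 1000 Hz
Practical rate = 8 * fs_min = 8 * 1000 = 8000 Hz

fs_min = 1000 Hz, fs_practical = 8000 Hz


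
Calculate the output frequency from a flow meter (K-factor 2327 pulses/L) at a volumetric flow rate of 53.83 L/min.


Frequency = K * Q / 60 (converting L/min to L/s).
f = 2327 * 53.83 / 60
f = 125262.41 / 60
f = 2087.71 Hz

2087.71 Hz


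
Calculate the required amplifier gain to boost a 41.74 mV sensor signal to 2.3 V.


Gain = Vout / Vin (converting to same units).
G = 2.3 V / 41.74 mV
G = 2300.0 mV / 41.74 mV
G = 55.1

55.1


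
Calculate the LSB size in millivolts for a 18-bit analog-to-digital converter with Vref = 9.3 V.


The resolution (LSB) of an ADC is Vref / 2^n.
LSB = 9.3 / 2^18
LSB = 9.3 / 262144
LSB = 3.548e-05 V = 0.03547668 mV

0.03547668 mV


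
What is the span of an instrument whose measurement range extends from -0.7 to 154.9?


Span = upper range - lower range.
Span = 154.9 - (-0.7)
Span = 155.6

155.6


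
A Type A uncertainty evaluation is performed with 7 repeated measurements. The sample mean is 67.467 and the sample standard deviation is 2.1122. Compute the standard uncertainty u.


The standard uncertainty for Type A evaluation is u = s / sqrt(n).
u = 2.1122 / sqrt(7)
u = 2.1122 / 2.6458
u = 0.7983

0.7983


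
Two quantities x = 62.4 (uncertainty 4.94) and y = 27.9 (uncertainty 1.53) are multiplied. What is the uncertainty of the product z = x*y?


For a product z = x*y, the relative uncertainty is:
uz/z = sqrt((ux/x)^2 + (uy/y)^2)
Relative uncertainties: ux/x = 4.94/62.4 = 0.079167
uy/y = 1.53/27.9 = 0.054839
z = 62.4 * 27.9 = 1741.0
uz = 1741.0 * sqrt(0.079167^2 + 0.054839^2) = 167.663

167.663


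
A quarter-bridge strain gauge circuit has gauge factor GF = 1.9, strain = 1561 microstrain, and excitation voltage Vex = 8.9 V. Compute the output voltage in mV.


Quarter bridge output: Vout = (GF * epsilon * Vex) / 4.
Vout = (1.9 * 1561e-6 * 8.9) / 4
Vout = 0.02639651 / 4 V
Vout = 0.00659913 V = 6.5991 mV

6.5991 mV


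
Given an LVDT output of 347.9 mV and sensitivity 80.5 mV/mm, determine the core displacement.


Displacement = Vout / sensitivity.
d = 347.9 / 80.5
d = 4.322 mm

4.322 mm


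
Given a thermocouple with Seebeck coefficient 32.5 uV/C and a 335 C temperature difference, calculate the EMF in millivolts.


The thermocouple output V = sensitivity * dT.
V = 32.5 uV/C * 335 C
V = 10887.5 uV
V = 10.887 mV

10.887 mV


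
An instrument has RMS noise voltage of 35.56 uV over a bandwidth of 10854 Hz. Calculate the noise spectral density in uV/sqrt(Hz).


Noise spectral density = Vrms / sqrt(BW).
NSD = 35.56 / sqrt(10854)
NSD = 35.56 / 104.1825
NSD = 0.3413 uV/sqrt(Hz)

0.3413 uV/sqrt(Hz)


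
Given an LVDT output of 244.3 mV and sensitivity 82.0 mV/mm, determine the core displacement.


Displacement = Vout / sensitivity.
d = 244.3 / 82.0
d = 2.979 mm

2.979 mm


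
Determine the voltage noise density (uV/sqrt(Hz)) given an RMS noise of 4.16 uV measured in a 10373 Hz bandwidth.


Noise spectral density = Vrms / sqrt(BW).
NSD = 4.16 / sqrt(10373)
NSD = 4.16 / 101.8479
NSD = 0.0408 uV/sqrt(Hz)

0.0408 uV/sqrt(Hz)


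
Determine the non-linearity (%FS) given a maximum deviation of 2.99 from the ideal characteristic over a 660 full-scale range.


Linearity error = (max deviation / full scale) * 100%.
Linearity = (2.99 / 660) * 100
Linearity = 0.453 %FS

0.453 %FS


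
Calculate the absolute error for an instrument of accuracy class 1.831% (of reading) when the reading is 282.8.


Absolute error = (accuracy% / 100) * reading.
Error = (1.831 / 100) * 282.8
Error = 0.01831 * 282.8
Error = 5.1781

5.1781


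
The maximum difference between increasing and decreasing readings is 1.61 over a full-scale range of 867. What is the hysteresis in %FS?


Hysteresis = (max difference / full scale) * 100%.
H = (1.61 / 867) * 100
H = 0.186 %FS

0.186 %FS


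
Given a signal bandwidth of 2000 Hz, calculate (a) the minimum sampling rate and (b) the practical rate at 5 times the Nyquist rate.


By Nyquist theorem, fs_min = 2 * fmax.
fs_min = 2 * 2000 = 4000 Hz
Practical rate = 5 * fs_min = 5 * 4000 = 20000 Hz

fs_min = 4000 Hz, fs_practical = 20000 Hz


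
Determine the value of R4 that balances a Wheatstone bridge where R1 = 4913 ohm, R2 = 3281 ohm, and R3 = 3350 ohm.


At balance: R1*R4 = R2*R3, so R4 = R2*R3/R1.
R4 = 3281 * 3350 / 4913
R4 = 10991350 / 4913
R4 = 2237.2 ohm

2237.2 ohm


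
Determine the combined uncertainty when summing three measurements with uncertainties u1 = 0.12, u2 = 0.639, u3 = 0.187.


For a sum of independent quantities, uc = sqrt(u1^2 + u2^2 + u3^2).
uc = sqrt(0.12^2 + 0.639^2 + 0.187^2)
uc = sqrt(0.0144 + 0.408321 + 0.034969)
uc = 0.6765

0.6765


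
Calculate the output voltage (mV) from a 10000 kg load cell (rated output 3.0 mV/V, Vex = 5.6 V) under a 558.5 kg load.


Vout = rated_output * Vex * (load / capacity).
Vout = 3.0 * 5.6 * (558.5 / 10000)
Vout = 3.0 * 5.6 * 0.05585
Vout = 0.938 mV

0.938 mV


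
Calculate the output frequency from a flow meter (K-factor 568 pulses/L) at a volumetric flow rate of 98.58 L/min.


Frequency = K * Q / 60 (converting L/min to L/s).
f = 568 * 98.58 / 60
f = 55993.44 / 60
f = 933.22 Hz

933.22 Hz


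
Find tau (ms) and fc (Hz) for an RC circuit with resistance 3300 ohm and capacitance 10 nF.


Time constant: tau = R * C.
tau = 3300 * 1.00e-08 = 3.3e-05 s
tau = 0.033 ms
Cutoff frequency: fc = 1 / (2*pi*R*C).
fc = 1 / (2*pi*3.3e-05) = 4822.88 Hz

tau = 0.033 ms, fc = 4822.88 Hz


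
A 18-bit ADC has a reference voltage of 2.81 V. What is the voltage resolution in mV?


The resolution (LSB) of an ADC is Vref / 2^n.
LSB = 2.81 / 2^18
LSB = 2.81 / 262144
LSB = 1.072e-05 V = 0.0107193 mV

0.0107193 mV


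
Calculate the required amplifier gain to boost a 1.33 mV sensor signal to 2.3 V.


Gain = Vout / Vin (converting to same units).
G = 2.3 V / 1.33 mV
G = 2300.0 mV / 1.33 mV
G = 1729.32

1729.32


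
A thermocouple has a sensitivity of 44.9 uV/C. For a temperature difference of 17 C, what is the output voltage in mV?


The thermocouple output V = sensitivity * dT.
V = 44.9 uV/C * 17 C
V = 763.3 uV
V = 0.763 mV

0.763 mV


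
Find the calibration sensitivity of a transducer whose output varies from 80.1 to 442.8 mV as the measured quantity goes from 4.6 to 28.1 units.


Sensitivity = (y2 - y1) / (x2 - x1).
S = (442.8 - 80.1) / (28.1 - 4.6)
S = 362.7 / 23.5
S = 15.434 mV/unit

15.434 mV/unit


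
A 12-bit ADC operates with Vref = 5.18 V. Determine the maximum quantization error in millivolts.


The maximum quantization error is +/- LSB/2.
LSB = Vref / 2^n = 5.18 / 4096 = 0.00126465 V
Max error = LSB / 2 = 0.00126465 / 2 = 0.00063232 V
Max error = 0.6323 mV

0.6323 mV


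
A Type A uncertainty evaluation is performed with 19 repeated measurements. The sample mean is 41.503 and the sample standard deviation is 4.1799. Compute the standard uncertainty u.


The standard uncertainty for Type A evaluation is u = s / sqrt(n).
u = 4.1799 / sqrt(19)
u = 4.1799 / 4.3589
u = 0.9589

0.9589


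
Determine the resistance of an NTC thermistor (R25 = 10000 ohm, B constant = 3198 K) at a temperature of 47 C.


NTC thermistor equation: Rt = R25 * exp(B * (1/T - 1/T25)).
T in Kelvin: 320.15 K, T25 = 298.15 K
1/T - 1/T25 = 1/320.15 - 1/298.15 = -0.00023048
B * (1/T - 1/T25) = 3198 * -0.00023048 = -0.7371
Rt = 10000 * exp(-0.7371) = 4785.1 ohm

4785.1 ohm


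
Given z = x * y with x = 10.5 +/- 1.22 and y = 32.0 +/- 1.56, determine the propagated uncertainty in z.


For a product z = x*y, the relative uncertainty is:
uz/z = sqrt((ux/x)^2 + (uy/y)^2)
Relative uncertainties: ux/x = 1.22/10.5 = 0.11619
uy/y = 1.56/32.0 = 0.04875
z = 10.5 * 32.0 = 336.0
uz = 336.0 * sqrt(0.11619^2 + 0.04875^2) = 42.337

42.337


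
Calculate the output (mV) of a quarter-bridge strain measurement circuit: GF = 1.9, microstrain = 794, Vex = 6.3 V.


Quarter bridge output: Vout = (GF * epsilon * Vex) / 4.
Vout = (1.9 * 794e-6 * 6.3) / 4
Vout = 0.00950418 / 4 V
Vout = 0.00237604 V = 2.376 mV

2.376 mV


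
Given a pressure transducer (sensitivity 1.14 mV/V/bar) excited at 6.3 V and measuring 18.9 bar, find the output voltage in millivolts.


Output = sensitivity * Vex * P.
Vout = 1.14 * 6.3 * 18.9
Vout = 7.182 * 18.9
Vout = 135.74 mV

135.74 mV


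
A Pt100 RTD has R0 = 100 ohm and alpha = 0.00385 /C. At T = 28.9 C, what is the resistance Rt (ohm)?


The RTD equation: Rt = R0 * (1 + alpha * T).
Rt = 100 * (1 + 0.00385 * 28.9)
Rt = 100 * (1 + 0.111265)
Rt = 100 * 1.111265
Rt = 111.126 ohm

111.126 ohm


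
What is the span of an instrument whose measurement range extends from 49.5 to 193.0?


Span = upper range - lower range.
Span = 193.0 - (49.5)
Span = 143.5

143.5


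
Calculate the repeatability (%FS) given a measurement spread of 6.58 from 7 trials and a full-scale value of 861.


Repeatability = (spread / full scale) * 100%.
R = (6.58 / 861) * 100
R = 0.764 %FS

0.764 %FS


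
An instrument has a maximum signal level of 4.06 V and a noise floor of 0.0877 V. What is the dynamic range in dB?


Dynamic range = 20 * log10(Vmax / Vnoise).
DR = 20 * log10(4.06 / 0.0877)
DR = 20 * log10(46.29)
DR = 33.31 dB

33.31 dB


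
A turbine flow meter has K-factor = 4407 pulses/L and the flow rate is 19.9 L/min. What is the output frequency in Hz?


Frequency = K * Q / 60 (converting L/min to L/s).
f = 4407 * 19.9 / 60
f = 87699.3 / 60
f = 1461.65 Hz

1461.65 Hz


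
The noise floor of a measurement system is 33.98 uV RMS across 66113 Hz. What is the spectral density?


Noise spectral density = Vrms / sqrt(BW).
NSD = 33.98 / sqrt(66113)
NSD = 33.98 / 257.1245
NSD = 0.1322 uV/sqrt(Hz)

0.1322 uV/sqrt(Hz)


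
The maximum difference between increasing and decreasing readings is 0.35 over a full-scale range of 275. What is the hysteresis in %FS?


Hysteresis = (max difference / full scale) * 100%.
H = (0.35 / 275) * 100
H = 0.127 %FS

0.127 %FS


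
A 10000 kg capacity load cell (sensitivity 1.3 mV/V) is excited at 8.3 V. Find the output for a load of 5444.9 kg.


Vout = rated_output * Vex * (load / capacity).
Vout = 1.3 * 8.3 * (5444.9 / 10000)
Vout = 1.3 * 8.3 * 0.54449
Vout = 5.875 mV

5.875 mV


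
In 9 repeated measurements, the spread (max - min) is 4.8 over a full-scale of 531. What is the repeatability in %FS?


Repeatability = (spread / full scale) * 100%.
R = (4.8 / 531) * 100
R = 0.904 %FS

0.904 %FS


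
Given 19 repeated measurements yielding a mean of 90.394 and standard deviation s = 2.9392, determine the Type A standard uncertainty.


The standard uncertainty for Type A evaluation is u = s / sqrt(n).
u = 2.9392 / sqrt(19)
u = 2.9392 / 4.3589
u = 0.6743

0.6743


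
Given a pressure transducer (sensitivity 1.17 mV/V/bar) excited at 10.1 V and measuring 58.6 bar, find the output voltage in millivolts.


Output = sensitivity * Vex * P.
Vout = 1.17 * 10.1 * 58.6
Vout = 11.817 * 58.6
Vout = 692.48 mV

692.48 mV


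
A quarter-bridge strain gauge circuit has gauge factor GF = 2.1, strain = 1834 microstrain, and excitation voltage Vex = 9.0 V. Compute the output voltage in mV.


Quarter bridge output: Vout = (GF * epsilon * Vex) / 4.
Vout = (2.1 * 1834e-6 * 9.0) / 4
Vout = 0.0346626 / 4 V
Vout = 0.00866565 V = 8.6657 mV

8.6657 mV


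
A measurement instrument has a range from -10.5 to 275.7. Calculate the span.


Span = upper range - lower range.
Span = 275.7 - (-10.5)
Span = 286.2

286.2


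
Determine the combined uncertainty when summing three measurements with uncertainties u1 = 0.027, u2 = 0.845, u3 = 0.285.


For a sum of independent quantities, uc = sqrt(u1^2 + u2^2 + u3^2).
uc = sqrt(0.027^2 + 0.845^2 + 0.285^2)
uc = sqrt(0.000729 + 0.714025 + 0.081225)
uc = 0.8922

0.8922


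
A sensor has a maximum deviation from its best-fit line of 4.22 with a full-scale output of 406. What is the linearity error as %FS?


Linearity error = (max deviation / full scale) * 100%.
Linearity = (4.22 / 406) * 100
Linearity = 1.039 %FS

1.039 %FS


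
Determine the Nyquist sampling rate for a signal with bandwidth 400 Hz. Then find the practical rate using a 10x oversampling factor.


By Nyquist theorem, fs_min = 2 * fmax.
fs_min = 2 * 400 = 800 Hz
Practical rate = 10 * fs_min = 10 * 800 = 8000 Hz

fs_min = 800 Hz, fs_practical = 8000 Hz


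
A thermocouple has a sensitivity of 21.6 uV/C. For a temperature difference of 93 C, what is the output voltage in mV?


The thermocouple output V = sensitivity * dT.
V = 21.6 uV/C * 93 C
V = 2008.8 uV
V = 2.009 mV

2.009 mV


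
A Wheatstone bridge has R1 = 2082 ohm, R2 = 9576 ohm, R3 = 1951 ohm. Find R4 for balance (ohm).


At balance: R1*R4 = R2*R3, so R4 = R2*R3/R1.
R4 = 9576 * 1951 / 2082
R4 = 18682776 / 2082
R4 = 8973.48 ohm

8973.48 ohm


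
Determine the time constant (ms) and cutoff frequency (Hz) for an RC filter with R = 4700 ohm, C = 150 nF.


Time constant: tau = R * C.
tau = 4700 * 1.50e-07 = 0.000705 s
tau = 0.705 ms
Cutoff frequency: fc = 1 / (2*pi*R*C).
fc = 1 / (2*pi*0.000705) = 225.75 Hz

tau = 0.705 ms, fc = 225.75 Hz


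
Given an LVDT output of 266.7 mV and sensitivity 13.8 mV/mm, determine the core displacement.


Displacement = Vout / sensitivity.
d = 266.7 / 13.8
d = 19.326 mm

19.326 mm


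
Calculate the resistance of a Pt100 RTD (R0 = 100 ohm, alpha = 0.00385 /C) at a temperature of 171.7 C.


The RTD equation: Rt = R0 * (1 + alpha * T).
Rt = 100 * (1 + 0.00385 * 171.7)
Rt = 100 * (1 + 0.661045)
Rt = 100 * 1.661045
Rt = 166.105 ohm

166.105 ohm


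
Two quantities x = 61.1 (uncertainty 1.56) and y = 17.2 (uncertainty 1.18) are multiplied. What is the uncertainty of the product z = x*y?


For a product z = x*y, the relative uncertainty is:
uz/z = sqrt((ux/x)^2 + (uy/y)^2)
Relative uncertainties: ux/x = 1.56/61.1 = 0.025532
uy/y = 1.18/17.2 = 0.068605
z = 61.1 * 17.2 = 1050.9
uz = 1050.9 * sqrt(0.025532^2 + 0.068605^2) = 76.929

76.929


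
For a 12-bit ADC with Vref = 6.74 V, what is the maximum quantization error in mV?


The maximum quantization error is +/- LSB/2.
LSB = Vref / 2^n = 6.74 / 4096 = 0.00164551 V
Max error = LSB / 2 = 0.00164551 / 2 = 0.00082275 V
Max error = 0.8228 mV

0.8228 mV


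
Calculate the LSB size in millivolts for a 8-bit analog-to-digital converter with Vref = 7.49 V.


The resolution (LSB) of an ADC is Vref / 2^n.
LSB = 7.49 / 2^8
LSB = 7.49 / 256
LSB = 0.02925781 V = 29.2578125 mV

29.2578125 mV


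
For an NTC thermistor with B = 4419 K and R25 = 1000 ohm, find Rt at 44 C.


NTC thermistor equation: Rt = R25 * exp(B * (1/T - 1/T25)).
T in Kelvin: 317.15 K, T25 = 298.15 K
1/T - 1/T25 = 1/317.15 - 1/298.15 = -0.00020093
B * (1/T - 1/T25) = 4419 * -0.00020093 = -0.8879
Rt = 1000 * exp(-0.8879) = 411.5 ohm

411.5 ohm


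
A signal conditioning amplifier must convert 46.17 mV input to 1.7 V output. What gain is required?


Gain = Vout / Vin (converting to same units).
G = 1.7 V / 46.17 mV
G = 1700.0 mV / 46.17 mV
G = 36.82

36.82


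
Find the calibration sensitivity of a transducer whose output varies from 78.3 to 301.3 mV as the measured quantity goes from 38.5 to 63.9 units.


Sensitivity = (y2 - y1) / (x2 - x1).
S = (301.3 - 78.3) / (63.9 - 38.5)
S = 223.0 / 25.4
S = 8.7795 mV/unit

8.7795 mV/unit


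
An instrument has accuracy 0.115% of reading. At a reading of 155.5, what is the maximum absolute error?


Absolute error = (accuracy% / 100) * reading.
Error = (0.115 / 100) * 155.5
Error = 0.00115 * 155.5
Error = 0.1788

0.1788


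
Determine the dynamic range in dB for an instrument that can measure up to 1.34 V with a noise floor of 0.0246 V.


Dynamic range = 20 * log10(Vmax / Vnoise).
DR = 20 * log10(1.34 / 0.0246)
DR = 20 * log10(54.47)
DR = 34.72 dB

34.72 dB


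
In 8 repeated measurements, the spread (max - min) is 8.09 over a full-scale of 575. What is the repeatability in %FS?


Repeatability = (spread / full scale) * 100%.
R = (8.09 / 575) * 100
R = 1.407 %FS

1.407 %FS


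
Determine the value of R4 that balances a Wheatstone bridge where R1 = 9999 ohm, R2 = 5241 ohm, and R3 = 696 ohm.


At balance: R1*R4 = R2*R3, so R4 = R2*R3/R1.
R4 = 5241 * 696 / 9999
R4 = 3647736 / 9999
R4 = 364.81 ohm

364.81 ohm


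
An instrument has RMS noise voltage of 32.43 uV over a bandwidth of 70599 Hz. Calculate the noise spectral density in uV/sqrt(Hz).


Noise spectral density = Vrms / sqrt(BW).
NSD = 32.43 / sqrt(70599)
NSD = 32.43 / 265.7047
NSD = 0.1221 uV/sqrt(Hz)

0.1221 uV/sqrt(Hz)


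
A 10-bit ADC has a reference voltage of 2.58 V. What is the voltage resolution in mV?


The resolution (LSB) of an ADC is Vref / 2^n.
LSB = 2.58 / 2^10
LSB = 2.58 / 1024
LSB = 0.00251953 V = 2.51953125 mV

2.51953125 mV


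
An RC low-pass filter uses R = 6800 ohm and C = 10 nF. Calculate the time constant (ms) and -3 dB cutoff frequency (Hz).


Time constant: tau = R * C.
tau = 6800 * 1.00e-08 = 6.8e-05 s
tau = 0.068 ms
Cutoff frequency: fc = 1 / (2*pi*R*C).
fc = 1 / (2*pi*6.8e-05) = 2340.51 Hz

tau = 0.068 ms, fc = 2340.51 Hz


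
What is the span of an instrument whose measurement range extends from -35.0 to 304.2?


Span = upper range - lower range.
Span = 304.2 - (-35.0)
Span = 339.2

339.2


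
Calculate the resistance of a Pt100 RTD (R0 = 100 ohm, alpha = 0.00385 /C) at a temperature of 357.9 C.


The RTD equation: Rt = R0 * (1 + alpha * T).
Rt = 100 * (1 + 0.00385 * 357.9)
Rt = 100 * (1 + 1.377915)
Rt = 100 * 2.377915
Rt = 237.791 ohm

237.791 ohm


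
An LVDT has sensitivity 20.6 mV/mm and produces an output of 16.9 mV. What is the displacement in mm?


Displacement = Vout / sensitivity.
d = 16.9 / 20.6
d = 0.82 mm

0.82 mm


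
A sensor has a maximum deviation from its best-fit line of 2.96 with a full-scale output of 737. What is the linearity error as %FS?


Linearity error = (max deviation / full scale) * 100%.
Linearity = (2.96 / 737) * 100
Linearity = 0.402 %FS

0.402 %FS


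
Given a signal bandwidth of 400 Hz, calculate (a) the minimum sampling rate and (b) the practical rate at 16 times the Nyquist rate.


By Nyquist theorem, fs_min = 2 * fmax.
fs_min = 2 * 400 = 800 Hz
Practical rate = 16 * fs_min = 16 * 800 = 12800 Hz

fs_min = 800 Hz, fs_practical = 12800 Hz


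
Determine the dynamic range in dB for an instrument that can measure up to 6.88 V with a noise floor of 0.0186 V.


Dynamic range = 20 * log10(Vmax / Vnoise).
DR = 20 * log10(6.88 / 0.0186)
DR = 20 * log10(369.89)
DR = 51.36 dB

51.36 dB


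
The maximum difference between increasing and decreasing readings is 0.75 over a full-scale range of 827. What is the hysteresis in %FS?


Hysteresis = (max difference / full scale) * 100%.
H = (0.75 / 827) * 100
H = 0.091 %FS

0.091 %FS


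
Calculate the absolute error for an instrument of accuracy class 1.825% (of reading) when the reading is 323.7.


Absolute error = (accuracy% / 100) * reading.
Error = (1.825 / 100) * 323.7
Error = 0.01825 * 323.7
Error = 5.9075

5.9075


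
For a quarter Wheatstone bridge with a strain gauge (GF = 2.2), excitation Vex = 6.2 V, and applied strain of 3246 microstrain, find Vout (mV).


Quarter bridge output: Vout = (GF * epsilon * Vex) / 4.
Vout = (2.2 * 3246e-6 * 6.2) / 4
Vout = 0.04427544 / 4 V
Vout = 0.01106886 V = 11.0689 mV

11.0689 mV


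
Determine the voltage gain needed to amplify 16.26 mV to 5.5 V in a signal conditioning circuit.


Gain = Vout / Vin (converting to same units).
G = 5.5 V / 16.26 mV
G = 5500.0 mV / 16.26 mV
G = 338.25

338.25


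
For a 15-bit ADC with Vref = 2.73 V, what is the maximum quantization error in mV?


The maximum quantization error is +/- LSB/2.
LSB = Vref / 2^n = 2.73 / 32768 = 8.331e-05 V
Max error = LSB / 2 = 8.331e-05 / 2 = 4.166e-05 V
Max error = 0.0417 mV

0.0417 mV


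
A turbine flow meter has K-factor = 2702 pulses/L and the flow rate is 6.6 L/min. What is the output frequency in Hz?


Frequency = K * Q / 60 (converting L/min to L/s).
f = 2702 * 6.6 / 60
f = 17833.2 / 60
f = 297.22 Hz

297.22 Hz


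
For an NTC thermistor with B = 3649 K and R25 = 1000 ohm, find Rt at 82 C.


NTC thermistor equation: Rt = R25 * exp(B * (1/T - 1/T25)).
T in Kelvin: 355.15 K, T25 = 298.15 K
1/T - 1/T25 = 1/355.15 - 1/298.15 = -0.0005383
B * (1/T - 1/T25) = 3649 * -0.0005383 = -1.9643
Rt = 1000 * exp(-1.9643) = 140.3 ohm

140.3 ohm


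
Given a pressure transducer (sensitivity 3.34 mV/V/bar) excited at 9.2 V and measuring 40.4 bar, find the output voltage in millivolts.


Output = sensitivity * Vex * P.
Vout = 3.34 * 9.2 * 40.4
Vout = 30.728 * 40.4
Vout = 1241.41 mV

1241.41 mV


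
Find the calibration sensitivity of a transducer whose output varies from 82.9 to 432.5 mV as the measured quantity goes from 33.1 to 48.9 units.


Sensitivity = (y2 - y1) / (x2 - x1).
S = (432.5 - 82.9) / (48.9 - 33.1)
S = 349.6 / 15.8
S = 22.1266 mV/unit

22.1266 mV/unit


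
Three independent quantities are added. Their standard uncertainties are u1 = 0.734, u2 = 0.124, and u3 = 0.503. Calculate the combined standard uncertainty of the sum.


For a sum of independent quantities, uc = sqrt(u1^2 + u2^2 + u3^2).
uc = sqrt(0.734^2 + 0.124^2 + 0.503^2)
uc = sqrt(0.538756 + 0.015376 + 0.253009)
uc = 0.8984

0.8984


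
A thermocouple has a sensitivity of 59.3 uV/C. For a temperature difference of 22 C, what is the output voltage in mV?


The thermocouple output V = sensitivity * dT.
V = 59.3 uV/C * 22 C
V = 1304.6 uV
V = 1.305 mV

1.305 mV


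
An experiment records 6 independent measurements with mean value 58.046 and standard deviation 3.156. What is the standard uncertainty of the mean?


The standard uncertainty for Type A evaluation is u = s / sqrt(n).
u = 3.156 / sqrt(6)
u = 3.156 / 2.4495
u = 1.2884

1.2884


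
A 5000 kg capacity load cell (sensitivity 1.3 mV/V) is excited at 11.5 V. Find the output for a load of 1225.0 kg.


Vout = rated_output * Vex * (load / capacity).
Vout = 1.3 * 11.5 * (1225.0 / 5000)
Vout = 1.3 * 11.5 * 0.245
Vout = 3.663 mV

3.663 mV


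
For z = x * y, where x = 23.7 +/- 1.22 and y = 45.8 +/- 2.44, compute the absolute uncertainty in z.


For a product z = x*y, the relative uncertainty is:
uz/z = sqrt((ux/x)^2 + (uy/y)^2)
Relative uncertainties: ux/x = 1.22/23.7 = 0.051477
uy/y = 2.44/45.8 = 0.053275
z = 23.7 * 45.8 = 1085.5
uz = 1085.5 * sqrt(0.051477^2 + 0.053275^2) = 80.413

80.413


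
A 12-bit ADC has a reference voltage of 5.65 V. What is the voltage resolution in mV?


The resolution (LSB) of an ADC is Vref / 2^n.
LSB = 5.65 / 2^12
LSB = 5.65 / 4096
LSB = 0.00137939 V = 1.37939453 mV

1.37939453 mV


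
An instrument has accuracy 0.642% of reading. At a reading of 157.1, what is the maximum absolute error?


Absolute error = (accuracy% / 100) * reading.
Error = (0.642 / 100) * 157.1
Error = 0.00642 * 157.1
Error = 1.0086

1.0086


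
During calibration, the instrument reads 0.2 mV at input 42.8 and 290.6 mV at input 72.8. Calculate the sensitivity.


Sensitivity = (y2 - y1) / (x2 - x1).
S = (290.6 - 0.2) / (72.8 - 42.8)
S = 290.4 / 30.0
S = 9.68 mV/unit

9.68 mV/unit


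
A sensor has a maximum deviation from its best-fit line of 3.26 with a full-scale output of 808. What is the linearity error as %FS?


Linearity error = (max deviation / full scale) * 100%.
Linearity = (3.26 / 808) * 100
Linearity = 0.403 %FS

0.403 %FS


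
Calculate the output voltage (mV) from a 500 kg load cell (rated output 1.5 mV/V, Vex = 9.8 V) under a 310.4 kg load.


Vout = rated_output * Vex * (load / capacity).
Vout = 1.5 * 9.8 * (310.4 / 500)
Vout = 1.5 * 9.8 * 0.6208
Vout = 9.126 mV

9.126 mV


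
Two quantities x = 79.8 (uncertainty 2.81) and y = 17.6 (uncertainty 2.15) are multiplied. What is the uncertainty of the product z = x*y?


For a product z = x*y, the relative uncertainty is:
uz/z = sqrt((ux/x)^2 + (uy/y)^2)
Relative uncertainties: ux/x = 2.81/79.8 = 0.035213
uy/y = 2.15/17.6 = 0.122159
z = 79.8 * 17.6 = 1404.5
uz = 1404.5 * sqrt(0.035213^2 + 0.122159^2) = 178.556

178.556


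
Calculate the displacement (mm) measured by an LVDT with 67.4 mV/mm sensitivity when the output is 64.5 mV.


Displacement = Vout / sensitivity.
d = 64.5 / 67.4
d = 0.957 mm

0.957 mm


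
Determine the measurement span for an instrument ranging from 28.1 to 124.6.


Span = upper range - lower range.
Span = 124.6 - (28.1)
Span = 96.5

96.5


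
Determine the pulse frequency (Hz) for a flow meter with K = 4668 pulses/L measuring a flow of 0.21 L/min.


Frequency = K * Q / 60 (converting L/min to L/s).
f = 4668 * 0.21 / 60
f = 980.28 / 60
f = 16.34 Hz

16.34 Hz


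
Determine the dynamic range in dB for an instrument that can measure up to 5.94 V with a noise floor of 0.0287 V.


Dynamic range = 20 * log10(Vmax / Vnoise).
DR = 20 * log10(5.94 / 0.0287)
DR = 20 * log10(206.97)
DR = 46.32 dB

46.32 dB


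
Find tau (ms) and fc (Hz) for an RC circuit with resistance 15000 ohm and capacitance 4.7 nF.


Time constant: tau = R * C.
tau = 15000 * 4.70e-09 = 7.05e-05 s
tau = 0.0705 ms
Cutoff frequency: fc = 1 / (2*pi*R*C).
fc = 1 / (2*pi*7.05e-05) = 2257.52 Hz

tau = 0.0705 ms, fc = 2257.52 Hz


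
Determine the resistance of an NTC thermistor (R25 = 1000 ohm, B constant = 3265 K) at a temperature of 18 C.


NTC thermistor equation: Rt = R25 * exp(B * (1/T - 1/T25)).
T in Kelvin: 291.15 K, T25 = 298.15 K
1/T - 1/T25 = 1/291.15 - 1/298.15 = 8.064e-05
B * (1/T - 1/T25) = 3265 * 8.064e-05 = 0.2633
Rt = 1000 * exp(0.2633) = 1301.2 ohm

1301.2 ohm


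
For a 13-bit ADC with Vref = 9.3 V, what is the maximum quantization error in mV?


The maximum quantization error is +/- LSB/2.
LSB = Vref / 2^n = 9.3 / 8192 = 0.00113525 V
Max error = LSB / 2 = 0.00113525 / 2 = 0.00056763 V
Max error = 0.5676 mV

0.5676 mV


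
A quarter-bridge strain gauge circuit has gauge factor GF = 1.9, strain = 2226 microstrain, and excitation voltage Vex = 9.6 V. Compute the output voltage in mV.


Quarter bridge output: Vout = (GF * epsilon * Vex) / 4.
Vout = (1.9 * 2226e-6 * 9.6) / 4
Vout = 0.04060224 / 4 V
Vout = 0.01015056 V = 10.1506 mV

10.1506 mV


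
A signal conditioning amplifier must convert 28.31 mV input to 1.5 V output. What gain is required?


Gain = Vout / Vin (converting to same units).
G = 1.5 V / 28.31 mV
G = 1500.0 mV / 28.31 mV
G = 52.98

52.98


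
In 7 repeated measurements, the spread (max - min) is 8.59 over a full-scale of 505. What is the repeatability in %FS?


Repeatability = (spread / full scale) * 100%.
R = (8.59 / 505) * 100
R = 1.701 %FS

1.701 %FS


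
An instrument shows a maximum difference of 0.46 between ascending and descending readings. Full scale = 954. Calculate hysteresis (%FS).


Hysteresis = (max difference / full scale) * 100%.
H = (0.46 / 954) * 100
H = 0.048 %FS

0.048 %FS


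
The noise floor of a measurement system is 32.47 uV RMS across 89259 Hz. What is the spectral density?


Noise spectral density = Vrms / sqrt(BW).
NSD = 32.47 / sqrt(89259)
NSD = 32.47 / 298.7624
NSD = 0.1087 uV/sqrt(Hz)

0.1087 uV/sqrt(Hz)


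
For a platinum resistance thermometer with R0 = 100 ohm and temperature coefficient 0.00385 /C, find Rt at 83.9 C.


The RTD equation: Rt = R0 * (1 + alpha * T).
Rt = 100 * (1 + 0.00385 * 83.9)
Rt = 100 * (1 + 0.323015)
Rt = 100 * 1.323015
Rt = 132.302 ohm

132.302 ohm


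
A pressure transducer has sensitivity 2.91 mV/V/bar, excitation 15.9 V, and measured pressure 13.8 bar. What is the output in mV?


Output = sensitivity * Vex * P.
Vout = 2.91 * 15.9 * 13.8
Vout = 46.269 * 13.8
Vout = 638.51 mV

638.51 mV


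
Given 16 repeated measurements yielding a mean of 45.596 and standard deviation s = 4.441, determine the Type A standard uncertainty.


The standard uncertainty for Type A evaluation is u = s / sqrt(n).
u = 4.441 / sqrt(16)
u = 4.441 / 4.0
u = 1.1102

1.1102


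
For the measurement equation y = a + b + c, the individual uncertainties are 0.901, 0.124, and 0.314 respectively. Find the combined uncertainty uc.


For a sum of independent quantities, uc = sqrt(u1^2 + u2^2 + u3^2).
uc = sqrt(0.901^2 + 0.124^2 + 0.314^2)
uc = sqrt(0.811801 + 0.015376 + 0.098596)
uc = 0.9622

0.9622


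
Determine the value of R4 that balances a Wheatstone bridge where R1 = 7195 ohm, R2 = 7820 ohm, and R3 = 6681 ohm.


At balance: R1*R4 = R2*R3, so R4 = R2*R3/R1.
R4 = 7820 * 6681 / 7195
R4 = 52245420 / 7195
R4 = 7261.35 ohm

7261.35 ohm


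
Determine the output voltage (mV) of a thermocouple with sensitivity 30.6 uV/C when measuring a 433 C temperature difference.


The thermocouple output V = sensitivity * dT.
V = 30.6 uV/C * 433 C
V = 13249.8 uV
V = 13.25 mV

13.25 mV


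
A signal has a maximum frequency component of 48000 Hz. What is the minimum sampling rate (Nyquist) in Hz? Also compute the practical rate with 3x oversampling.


By Nyquist theorem, fs_min = 2 * fmax.
fs_min = 2 * 48000 = 96000 Hz
Practical rate = 3 * fs_min = 3 * 96000 = 288000 Hz

fs_min = 96000 Hz, fs_practical = 288000 Hz


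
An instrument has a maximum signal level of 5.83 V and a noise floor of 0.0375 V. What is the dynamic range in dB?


Dynamic range = 20 * log10(Vmax / Vnoise).
DR = 20 * log10(5.83 / 0.0375)
DR = 20 * log10(155.47)
DR = 43.83 dB

43.83 dB


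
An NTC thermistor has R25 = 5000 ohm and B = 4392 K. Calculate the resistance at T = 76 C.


NTC thermistor equation: Rt = R25 * exp(B * (1/T - 1/T25)).
T in Kelvin: 349.15 K, T25 = 298.15 K
1/T - 1/T25 = 1/349.15 - 1/298.15 = -0.00048992
B * (1/T - 1/T25) = 4392 * -0.00048992 = -2.1517
Rt = 5000 * exp(-2.1517) = 581.4 ohm

581.4 ohm


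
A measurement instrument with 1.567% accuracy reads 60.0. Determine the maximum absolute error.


Absolute error = (accuracy% / 100) * reading.
Error = (1.567 / 100) * 60.0
Error = 0.01567 * 60.0
Error = 0.9402

0.9402


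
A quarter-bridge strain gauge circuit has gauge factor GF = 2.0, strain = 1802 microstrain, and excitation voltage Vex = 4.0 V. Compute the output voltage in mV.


Quarter bridge output: Vout = (GF * epsilon * Vex) / 4.
Vout = (2.0 * 1802e-6 * 4.0) / 4
Vout = 0.014416 / 4 V
Vout = 0.003604 V = 3.604 mV

3.604 mV


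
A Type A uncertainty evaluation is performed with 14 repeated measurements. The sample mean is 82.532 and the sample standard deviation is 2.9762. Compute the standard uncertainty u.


The standard uncertainty for Type A evaluation is u = s / sqrt(n).
u = 2.9762 / sqrt(14)
u = 2.9762 / 3.7417
u = 0.7954

0.7954


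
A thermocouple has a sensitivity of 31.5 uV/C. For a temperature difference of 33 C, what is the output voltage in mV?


The thermocouple output V = sensitivity * dT.
V = 31.5 uV/C * 33 C
V = 1039.5 uV
V = 1.04 mV

1.04 mV


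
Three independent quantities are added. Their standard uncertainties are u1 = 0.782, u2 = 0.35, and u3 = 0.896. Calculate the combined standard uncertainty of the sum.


For a sum of independent quantities, uc = sqrt(u1^2 + u2^2 + u3^2).
uc = sqrt(0.782^2 + 0.35^2 + 0.896^2)
uc = sqrt(0.611524 + 0.1225 + 0.802816)
uc = 1.2397

1.2397
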